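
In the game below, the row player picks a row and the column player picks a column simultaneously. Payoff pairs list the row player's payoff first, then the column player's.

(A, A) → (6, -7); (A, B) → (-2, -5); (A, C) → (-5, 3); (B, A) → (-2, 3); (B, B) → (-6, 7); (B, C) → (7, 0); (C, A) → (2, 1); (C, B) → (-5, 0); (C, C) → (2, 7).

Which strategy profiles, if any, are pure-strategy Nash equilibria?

None

A profile is a Nash equilibrium when each player is best-responding to the other.
The row player's best responses — vs A: A (payoff 6); vs B: A (payoff -2); vs C: B (payoff 7).
The column player's best responses — vs A: C (payoff 3); vs B: B (payoff 7); vs C: C (payoff 7).
No cell has both players best-responding. For instance, the row player's best reply to C is B, but against B the column player prefers B over C.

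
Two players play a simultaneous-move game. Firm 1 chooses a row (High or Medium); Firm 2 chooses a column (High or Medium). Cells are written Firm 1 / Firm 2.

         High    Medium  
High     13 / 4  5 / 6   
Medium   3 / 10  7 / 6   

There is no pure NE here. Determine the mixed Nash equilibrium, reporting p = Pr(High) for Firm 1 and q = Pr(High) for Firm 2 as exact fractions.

p = 2/3, q = 1/6

In a mixed NE each player is indifferent between their pure strategies, so the opponent's mix sets the indifference.
Firm 2 indifferent between High and Medium: p·4 + (1−p)·10 = p·6 + (1−p)·6 ⟹ 10 + (-6)p = 6 + 0p ⟹ p = 2/3.
Firm 1 indifferent between High and Medium: q·13 + (1−q)·5 = q·3 + (1−q)·7 ⟹ 5 + 8q = 7 + (-4)q ⟹ q = 1/6.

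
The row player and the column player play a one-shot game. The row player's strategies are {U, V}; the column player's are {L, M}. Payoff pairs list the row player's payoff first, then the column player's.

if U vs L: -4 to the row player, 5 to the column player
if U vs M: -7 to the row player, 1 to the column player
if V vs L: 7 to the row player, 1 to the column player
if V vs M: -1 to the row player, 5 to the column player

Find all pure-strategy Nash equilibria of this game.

Check mutual best responses: a cell is a NE iff neither player can gain by unilaterally deviating.
The row player's best responses — vs L: V (payoff 7); vs M: V (payoff -1).
The column player's best responses — vs U: L (payoff 5); vs V: M (payoff 5).
The only mutual best response is (V, M); neither player gains by switching there.

(V, M)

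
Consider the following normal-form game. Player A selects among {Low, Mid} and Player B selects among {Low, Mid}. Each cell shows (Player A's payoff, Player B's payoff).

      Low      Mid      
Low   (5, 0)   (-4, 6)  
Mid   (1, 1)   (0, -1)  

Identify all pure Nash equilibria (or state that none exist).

There is no pure-strategy Nash equilibrium

A profile is a Nash equilibrium when each player is best-responding to the other.
Player A's best responses — vs Low: Low (payoff 5); vs Mid: Mid (payoff 0).
Player B's best responses — vs Low: Mid (payoff 6); vs Mid: Low (payoff 1).
No cell has both players best-responding. For instance, Player A's best reply to Mid is Mid, but against Mid Player B prefers Low over Mid.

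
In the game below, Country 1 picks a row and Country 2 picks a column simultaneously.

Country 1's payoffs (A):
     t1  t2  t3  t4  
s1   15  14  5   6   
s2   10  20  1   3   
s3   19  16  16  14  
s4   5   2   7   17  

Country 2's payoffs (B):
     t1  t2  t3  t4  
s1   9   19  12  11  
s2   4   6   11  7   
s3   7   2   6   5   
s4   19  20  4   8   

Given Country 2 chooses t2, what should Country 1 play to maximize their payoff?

With Country 2 fixed at t2, Country 1's payoffs are: s1 → 14, s2 → 20, s3 → 16, s4 → 2.
The maximum is 20, achieved by s2.

s2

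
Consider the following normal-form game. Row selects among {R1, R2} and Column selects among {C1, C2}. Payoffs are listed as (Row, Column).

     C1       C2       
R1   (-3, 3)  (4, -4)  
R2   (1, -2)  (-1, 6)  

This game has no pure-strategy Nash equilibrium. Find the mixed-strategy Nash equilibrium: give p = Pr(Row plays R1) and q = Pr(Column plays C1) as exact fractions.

p = 8/15, q = 5/9

Each player's mixing probability is pinned down by making the *other* player indifferent.
Column indifferent between C1 and C2: p·3 + (1−p)·(-2) = p·(-4) + (1−p)·6 ⟹ (-2) + 5p = 6 + (-10)p ⟹ p = 8/15.
Row indifferent between R1 and R2: q·(-3) + (1−q)·4 = q·1 + (1−q)·(-1) ⟹ 4 + (-7)q = (-1) + 2q ⟹ q = 5/9.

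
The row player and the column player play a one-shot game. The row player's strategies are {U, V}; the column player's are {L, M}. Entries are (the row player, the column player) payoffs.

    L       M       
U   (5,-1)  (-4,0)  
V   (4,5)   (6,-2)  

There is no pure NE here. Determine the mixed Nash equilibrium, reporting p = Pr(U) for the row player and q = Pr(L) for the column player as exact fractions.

p = 7/8, q = 10/11

Each player's mixing probability is pinned down by making the *other* player indifferent.
The column player indifferent between L and M: p·(-1) + (1−p)·5 = p·0 + (1−p)·(-2) ⟹ 5 + (-6)p = (-2) + 2p ⟹ p = 7/8.
The row player indifferent between U and V: q·5 + (1−q)·(-4) = q·4 + (1−q)·6 ⟹ (-4) + 9q = 6 + (-2)q ⟹ q = 10/11.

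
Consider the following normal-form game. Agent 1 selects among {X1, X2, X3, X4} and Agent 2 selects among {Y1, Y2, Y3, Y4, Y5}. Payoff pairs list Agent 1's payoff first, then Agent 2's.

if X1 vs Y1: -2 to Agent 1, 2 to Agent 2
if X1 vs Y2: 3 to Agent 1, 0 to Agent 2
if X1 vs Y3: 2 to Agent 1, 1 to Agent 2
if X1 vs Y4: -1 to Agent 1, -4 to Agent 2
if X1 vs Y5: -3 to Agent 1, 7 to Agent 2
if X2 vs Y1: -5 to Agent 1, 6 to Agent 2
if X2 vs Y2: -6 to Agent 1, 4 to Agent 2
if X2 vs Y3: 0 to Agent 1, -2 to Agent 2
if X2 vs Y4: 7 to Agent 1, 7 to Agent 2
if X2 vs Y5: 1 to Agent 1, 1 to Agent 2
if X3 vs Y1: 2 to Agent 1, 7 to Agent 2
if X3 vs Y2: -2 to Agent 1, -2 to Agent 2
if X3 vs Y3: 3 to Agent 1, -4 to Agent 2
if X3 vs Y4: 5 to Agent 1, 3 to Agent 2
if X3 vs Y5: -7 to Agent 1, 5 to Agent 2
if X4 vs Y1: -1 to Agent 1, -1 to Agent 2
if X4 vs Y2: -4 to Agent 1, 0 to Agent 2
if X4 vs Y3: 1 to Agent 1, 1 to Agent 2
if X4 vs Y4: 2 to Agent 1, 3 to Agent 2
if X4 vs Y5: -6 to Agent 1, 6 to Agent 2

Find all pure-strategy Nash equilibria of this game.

Find each player's best response to every opponent strategy; NE are the intersections.
Agent 1's best responses — vs Y1: X3 (payoff 2); vs Y2: X1 (payoff 3); vs Y3: X3 (payoff 3); vs Y4: X2 (payoff 7); vs Y5: X2 (payoff 1).
Agent 2's best responses — vs X1: Y5 (payoff 7); vs X2: Y4 (payoff 7); vs X3: Y1 (payoff 7); vs X4: Y5 (payoff 6).
Mutual best responses occur at (X2, Y4) and (X3, Y1); at each, neither player gains by switching.

(X2, Y4) and (X3, Y1)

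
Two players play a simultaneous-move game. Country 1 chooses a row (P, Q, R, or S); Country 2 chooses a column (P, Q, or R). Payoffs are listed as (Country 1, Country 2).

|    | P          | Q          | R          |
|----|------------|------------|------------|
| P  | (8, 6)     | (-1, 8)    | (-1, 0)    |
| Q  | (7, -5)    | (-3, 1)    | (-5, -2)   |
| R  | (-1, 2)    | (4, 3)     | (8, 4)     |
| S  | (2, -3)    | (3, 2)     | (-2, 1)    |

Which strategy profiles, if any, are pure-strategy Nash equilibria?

(R, R)

A profile is a Nash equilibrium when each player is best-responding to the other.
Country 1's best responses — vs P: P (payoff 8); vs Q: R (payoff 4); vs R: R (payoff 8).
Country 2's best responses — vs P: Q (payoff 8); vs Q: Q (payoff 1); vs R: R (payoff 4); vs S: Q (payoff 2).
The only mutual best response is (R, R); neither player gains by switching there.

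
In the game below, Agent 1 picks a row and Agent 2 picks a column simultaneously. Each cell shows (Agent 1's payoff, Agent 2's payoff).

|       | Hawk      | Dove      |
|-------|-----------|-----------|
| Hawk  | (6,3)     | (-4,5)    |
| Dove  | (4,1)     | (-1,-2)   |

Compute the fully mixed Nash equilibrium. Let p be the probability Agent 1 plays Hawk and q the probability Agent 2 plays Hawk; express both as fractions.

In a mixed NE each player is indifferent between their pure strategies, so the opponent's mix sets the indifference.
Agent 2 indifferent between Hawk and Dove: p·3 + (1−p)·1 = p·5 + (1−p)·(-2) ⟹ 1 + 2p = (-2) + 7p ⟹ p = 3/5.
Agent 1 indifferent between Hawk and Dove: q·6 + (1−q)·(-4) = q·4 + (1−q)·(-1) ⟹ (-4) + 10q = (-1) + 5q ⟹ q = 3/5.

p = 3/5, q = 3/5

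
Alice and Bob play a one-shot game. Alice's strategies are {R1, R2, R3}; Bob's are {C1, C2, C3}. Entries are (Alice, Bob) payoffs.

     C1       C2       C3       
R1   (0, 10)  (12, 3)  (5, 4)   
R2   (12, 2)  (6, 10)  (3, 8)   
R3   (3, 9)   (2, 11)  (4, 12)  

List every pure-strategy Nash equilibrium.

Check mutual best responses: a cell is a NE iff neither player can gain by unilaterally deviating.
Alice's best responses — vs C1: R2 (payoff 12); vs C2: R1 (payoff 12); vs C3: R1 (payoff 5).
Bob's best responses — vs R1: C1 (payoff 10); vs R2: C2 (payoff 10); vs R3: C3 (payoff 12).
No cell has both players best-responding. For instance, Alice's best reply to C1 is R2, but against R2 Bob prefers C2 over C1.

No pure-strategy Nash equilibrium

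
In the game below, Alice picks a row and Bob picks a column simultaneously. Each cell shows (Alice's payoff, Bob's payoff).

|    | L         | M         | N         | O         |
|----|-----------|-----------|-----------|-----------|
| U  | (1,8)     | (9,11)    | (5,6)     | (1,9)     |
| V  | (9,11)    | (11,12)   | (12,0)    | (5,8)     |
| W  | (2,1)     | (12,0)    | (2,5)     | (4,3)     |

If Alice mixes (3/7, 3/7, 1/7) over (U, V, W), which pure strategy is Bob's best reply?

M

Compute Bob's expected payoff from each pure strategy against the given mix.
L: (3/7)·8 + (3/7)·11 + (1/7)·1 = 58/7
M: (3/7)·11 + (3/7)·12 + (1/7)·0 = 69/7
N: (3/7)·6 + (3/7)·0 + (1/7)·5 = 23/7
O: (3/7)·9 + (3/7)·8 + (1/7)·3 = 54/7
Highest expected payoff is 69/7, from M.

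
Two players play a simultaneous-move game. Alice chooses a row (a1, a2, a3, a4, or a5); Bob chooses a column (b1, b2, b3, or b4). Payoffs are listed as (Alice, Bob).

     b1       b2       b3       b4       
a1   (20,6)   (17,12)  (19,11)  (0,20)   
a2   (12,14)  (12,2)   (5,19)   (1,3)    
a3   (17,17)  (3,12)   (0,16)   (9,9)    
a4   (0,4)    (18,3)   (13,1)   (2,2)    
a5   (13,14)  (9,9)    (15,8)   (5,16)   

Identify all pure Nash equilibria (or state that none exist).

Check mutual best responses: a cell is a NE iff neither player can gain by unilaterally deviating.
Alice's best responses — vs b1: a1 (payoff 20); vs b2: a4 (payoff 18); vs b3: a1 (payoff 19); vs b4: a3 (payoff 9).
Bob's best responses — vs a1: b4 (payoff 20); vs a2: b3 (payoff 19); vs a3: b1 (payoff 17); vs a4: b1 (payoff 4); vs a5: b4 (payoff 16).
No cell has both players best-responding. For instance, Alice's best reply to b2 is a4, but against a4 Bob prefers b1 over b2.

There is no pure-strategy Nash equilibrium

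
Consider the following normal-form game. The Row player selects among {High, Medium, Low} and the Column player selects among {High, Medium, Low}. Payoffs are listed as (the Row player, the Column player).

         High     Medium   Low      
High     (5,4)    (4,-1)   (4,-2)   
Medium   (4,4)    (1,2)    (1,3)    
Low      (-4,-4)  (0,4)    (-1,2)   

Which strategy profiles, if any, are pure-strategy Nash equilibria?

(High, High)

A profile is a Nash equilibrium when each player is best-responding to the other.
The Row player's best responses — vs High: High (payoff 5); vs Medium: High (payoff 4); vs Low: High (payoff 4).
The Column player's best responses — vs High: High (payoff 4); vs Medium: High (payoff 4); vs Low: Medium (payoff 4).
The only mutual best response is (High, High); neither player gains by switching there.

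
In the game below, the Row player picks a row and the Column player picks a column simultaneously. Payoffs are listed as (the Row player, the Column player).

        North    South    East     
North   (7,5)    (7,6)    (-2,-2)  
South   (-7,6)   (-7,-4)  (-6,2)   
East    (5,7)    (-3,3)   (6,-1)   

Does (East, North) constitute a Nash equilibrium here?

No

Holding the Column player at North: the Row player gets 5 from East but could get 7 by switching to North. The Row player has a profitable deviation.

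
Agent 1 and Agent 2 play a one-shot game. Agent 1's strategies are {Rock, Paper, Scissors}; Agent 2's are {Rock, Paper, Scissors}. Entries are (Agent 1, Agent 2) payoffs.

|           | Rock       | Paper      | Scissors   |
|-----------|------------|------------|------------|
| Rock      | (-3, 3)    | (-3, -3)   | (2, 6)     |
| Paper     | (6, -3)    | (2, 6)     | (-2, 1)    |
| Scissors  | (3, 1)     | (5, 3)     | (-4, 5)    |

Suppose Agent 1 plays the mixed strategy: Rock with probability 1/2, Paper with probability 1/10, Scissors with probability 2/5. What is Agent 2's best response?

Scissors

Agent 2's best reply maximizes expected payoff against the mix.
Rock: (1/2)·3 + (1/10)·(-3) + (2/5)·1 = 8/5
Paper: (1/2)·(-3) + (1/10)·6 + (2/5)·3 = 3/10
Scissors: (1/2)·6 + (1/10)·1 + (2/5)·5 = 51/10
Highest expected payoff is 51/10, from Scissors.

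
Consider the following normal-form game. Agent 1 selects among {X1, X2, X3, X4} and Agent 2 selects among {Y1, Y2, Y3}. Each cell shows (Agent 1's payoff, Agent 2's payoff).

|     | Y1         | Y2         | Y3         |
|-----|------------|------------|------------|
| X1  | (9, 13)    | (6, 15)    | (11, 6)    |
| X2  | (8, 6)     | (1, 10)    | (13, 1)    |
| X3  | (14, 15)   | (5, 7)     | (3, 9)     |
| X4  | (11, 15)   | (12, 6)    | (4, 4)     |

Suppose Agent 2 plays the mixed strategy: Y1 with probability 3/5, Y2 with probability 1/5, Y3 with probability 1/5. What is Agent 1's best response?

X3

Agent 1's best reply maximizes expected payoff against the mix.
X1: (3/5)·9 + (1/5)·6 + (1/5)·11 = 44/5
X2: (3/5)·8 + (1/5)·1 + (1/5)·13 = 38/5
X3: (3/5)·14 + (1/5)·5 + (1/5)·3 = 10
X4: (3/5)·11 + (1/5)·12 + (1/5)·4 = 49/5
Highest expected payoff is 10, from X3.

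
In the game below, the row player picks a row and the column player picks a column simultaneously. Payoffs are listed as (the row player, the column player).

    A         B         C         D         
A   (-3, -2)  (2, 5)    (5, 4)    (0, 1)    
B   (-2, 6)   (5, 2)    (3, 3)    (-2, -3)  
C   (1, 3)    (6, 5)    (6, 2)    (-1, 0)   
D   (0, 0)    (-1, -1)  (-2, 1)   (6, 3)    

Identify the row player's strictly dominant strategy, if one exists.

No strictly dominant strategy

Check whether one of the row player's strategies beats all alternatives regardless of what the opponent does.
A is not dominant: against A, B gives -2 > -3.
B is not dominant: against A, C gives 1 > -2.
C is not dominant: against D, A gives 0 > -1.
D is not dominant: against A, C gives 1 > 0.
No single strategy is best against every opponent action.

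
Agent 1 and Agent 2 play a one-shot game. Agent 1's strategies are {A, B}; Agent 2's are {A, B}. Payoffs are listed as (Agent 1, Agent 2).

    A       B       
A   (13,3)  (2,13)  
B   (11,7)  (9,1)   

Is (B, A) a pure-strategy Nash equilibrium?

Holding Agent 2 at A: Agent 1 gets 11 from B but could get 13 by switching to A. Agent 1 has a profitable deviation.

No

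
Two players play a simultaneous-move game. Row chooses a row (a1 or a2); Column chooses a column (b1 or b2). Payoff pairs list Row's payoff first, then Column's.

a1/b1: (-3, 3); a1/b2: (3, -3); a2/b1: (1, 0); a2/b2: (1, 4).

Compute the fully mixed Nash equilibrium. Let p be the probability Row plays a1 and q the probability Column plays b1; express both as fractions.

In a mixed NE each player is indifferent between their pure strategies, so the opponent's mix sets the indifference.
Column indifferent between b1 and b2: p·3 + (1−p)·0 = p·(-3) + (1−p)·4 ⟹ 0 + 3p = 4 + (-7)p ⟹ p = 2/5.
Row indifferent between a1 and a2: q·(-3) + (1−q)·3 = q·1 + (1−q)·1 ⟹ 3 + (-6)q = 1 + 0q ⟹ q = 1/3.

p = 2/5, q = 1/3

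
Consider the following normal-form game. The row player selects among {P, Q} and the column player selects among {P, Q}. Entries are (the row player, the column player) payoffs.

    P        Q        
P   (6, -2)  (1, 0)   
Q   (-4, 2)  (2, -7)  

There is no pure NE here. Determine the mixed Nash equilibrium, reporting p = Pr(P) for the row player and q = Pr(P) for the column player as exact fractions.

p = 9/11, q = 1/11

In a mixed NE each player is indifferent between their pure strategies, so the opponent's mix sets the indifference.
The column player indifferent between P and Q: p·(-2) + (1−p)·2 = p·0 + (1−p)·(-7) ⟹ 2 + (-4)p = (-7) + 7p ⟹ p = 9/11.
The row player indifferent between P and Q: q·6 + (1−q)·1 = q·(-4) + (1−q)·2 ⟹ 1 + 5q = 2 + (-6)q ⟹ q = 1/11.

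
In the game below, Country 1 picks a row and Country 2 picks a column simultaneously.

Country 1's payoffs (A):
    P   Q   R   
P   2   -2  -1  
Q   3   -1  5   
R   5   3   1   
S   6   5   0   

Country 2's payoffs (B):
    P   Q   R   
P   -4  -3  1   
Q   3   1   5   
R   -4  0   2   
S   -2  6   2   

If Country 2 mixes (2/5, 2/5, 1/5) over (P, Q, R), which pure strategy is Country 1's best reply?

Compute Country 1's expected payoff from each pure strategy against the given mix.
P: (2/5)·2 + (2/5)·(-2) + (1/5)·(-1) = -1/5
Q: (2/5)·3 + (2/5)·(-1) + (1/5)·5 = 9/5
R: (2/5)·5 + (2/5)·3 + (1/5)·1 = 17/5
S: (2/5)·6 + (2/5)·5 + (1/5)·0 = 22/5
Highest expected payoff is 22/5, from S.

S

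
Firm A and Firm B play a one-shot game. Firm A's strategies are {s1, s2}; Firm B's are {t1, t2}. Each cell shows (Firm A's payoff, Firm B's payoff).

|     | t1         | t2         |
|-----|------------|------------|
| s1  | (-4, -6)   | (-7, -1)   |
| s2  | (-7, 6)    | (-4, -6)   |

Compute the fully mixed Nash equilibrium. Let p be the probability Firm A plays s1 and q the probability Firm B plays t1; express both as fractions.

p = 12/17, q = 1/2

Each player's mixing probability is pinned down by making the *other* player indifferent.
Firm B indifferent between t1 and t2: p·(-6) + (1−p)·6 = p·(-1) + (1−p)·(-6) ⟹ 6 + (-12)p = (-6) + 5p ⟹ p = 12/17.
Firm A indifferent between s1 and s2: q·(-4) + (1−q)·(-7) = q·(-7) + (1−q)·(-4) ⟹ (-7) + 3q = (-4) + (-3)q ⟹ q = 1/2.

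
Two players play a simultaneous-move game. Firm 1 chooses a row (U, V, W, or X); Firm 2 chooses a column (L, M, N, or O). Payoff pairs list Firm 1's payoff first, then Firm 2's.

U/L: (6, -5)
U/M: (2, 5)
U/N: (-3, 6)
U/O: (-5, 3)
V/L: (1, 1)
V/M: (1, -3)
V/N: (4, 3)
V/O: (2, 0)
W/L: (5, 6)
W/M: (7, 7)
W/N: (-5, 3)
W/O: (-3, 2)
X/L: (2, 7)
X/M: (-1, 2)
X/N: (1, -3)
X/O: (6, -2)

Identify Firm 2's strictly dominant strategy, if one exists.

No strictly dominant strategy

Check whether one of Firm 2's strategies beats all alternatives regardless of what the opponent does.
L is not dominant: against U, M gives 5 > -5.
M is not dominant: against U, N gives 6 > 5.
N is not dominant: against W, L gives 6 > 3.
O is not dominant: against U, M gives 5 > 3.
No single strategy is best against every opponent action.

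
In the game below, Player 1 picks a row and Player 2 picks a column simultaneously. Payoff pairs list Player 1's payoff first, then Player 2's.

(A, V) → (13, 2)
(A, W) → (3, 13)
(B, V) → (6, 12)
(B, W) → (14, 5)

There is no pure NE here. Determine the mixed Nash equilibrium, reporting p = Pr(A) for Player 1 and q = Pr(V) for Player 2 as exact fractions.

Each player's mixing probability is pinned down by making the *other* player indifferent.
Player 2 indifferent between V and W: p·2 + (1−p)·12 = p·13 + (1−p)·5 ⟹ 12 + (-10)p = 5 + 8p ⟹ p = 7/18.
Player 1 indifferent between A and B: q·13 + (1−q)·3 = q·6 + (1−q)·14 ⟹ 3 + 10q = 14 + (-8)q ⟹ q = 11/18.

p = 7/18, q = 11/18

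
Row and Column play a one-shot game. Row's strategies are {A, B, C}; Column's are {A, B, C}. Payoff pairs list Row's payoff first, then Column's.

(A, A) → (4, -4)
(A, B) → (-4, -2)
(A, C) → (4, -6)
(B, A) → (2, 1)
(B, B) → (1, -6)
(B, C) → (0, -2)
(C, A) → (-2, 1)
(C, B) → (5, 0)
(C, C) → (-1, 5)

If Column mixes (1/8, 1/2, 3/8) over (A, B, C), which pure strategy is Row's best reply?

Row's best reply maximizes expected payoff against the mix.
A: (1/8)·4 + (1/2)·(-4) + (3/8)·4 = 0
B: (1/8)·2 + (1/2)·1 + (3/8)·0 = 3/4
C: (1/8)·(-2) + (1/2)·5 + (3/8)·(-1) = 15/8
Highest expected payoff is 15/8, from C.

C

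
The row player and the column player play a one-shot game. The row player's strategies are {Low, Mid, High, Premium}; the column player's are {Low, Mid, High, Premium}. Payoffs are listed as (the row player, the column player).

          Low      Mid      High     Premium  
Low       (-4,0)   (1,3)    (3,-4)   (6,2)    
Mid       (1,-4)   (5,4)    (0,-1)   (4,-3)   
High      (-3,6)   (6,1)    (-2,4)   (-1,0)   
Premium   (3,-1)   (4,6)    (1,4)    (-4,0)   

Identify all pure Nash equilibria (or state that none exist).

Find each player's best response to every opponent strategy; NE are the intersections.
The row player's best responses — vs Low: Premium (payoff 3); vs Mid: High (payoff 6); vs High: Low (payoff 3); vs Premium: Low (payoff 6).
The column player's best responses — vs Low: Mid (payoff 3); vs Mid: Mid (payoff 4); vs High: Low (payoff 6); vs Premium: Mid (payoff 6).
No cell has both players best-responding. For instance, the row player's best reply to Premium is Low, but against Low the column player prefers Mid over Premium.

None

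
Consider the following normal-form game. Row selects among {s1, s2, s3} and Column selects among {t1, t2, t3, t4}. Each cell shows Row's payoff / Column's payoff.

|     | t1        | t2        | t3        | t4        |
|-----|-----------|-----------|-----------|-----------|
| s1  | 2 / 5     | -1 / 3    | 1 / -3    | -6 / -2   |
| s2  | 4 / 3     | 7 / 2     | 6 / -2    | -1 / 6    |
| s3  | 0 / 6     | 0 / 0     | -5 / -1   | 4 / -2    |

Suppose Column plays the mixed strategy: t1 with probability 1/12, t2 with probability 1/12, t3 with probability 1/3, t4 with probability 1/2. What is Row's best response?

Row's best reply maximizes expected payoff against the mix.
s1: (1/12)·2 + (1/12)·(-1) + (1/3)·1 + (1/2)·(-6) = -31/12
s2: (1/12)·4 + (1/12)·7 + (1/3)·6 + (1/2)·(-1) = 29/12
s3: (1/12)·0 + (1/12)·0 + (1/3)·(-5) + (1/2)·4 = 1/3
Highest expected payoff is 29/12, from s2.

s2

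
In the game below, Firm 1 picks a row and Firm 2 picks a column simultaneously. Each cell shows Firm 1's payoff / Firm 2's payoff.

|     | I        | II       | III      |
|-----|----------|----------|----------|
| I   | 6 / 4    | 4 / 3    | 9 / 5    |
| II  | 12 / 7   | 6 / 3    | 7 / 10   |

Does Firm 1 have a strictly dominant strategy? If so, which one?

No strictly dominant strategy

A strategy is strictly dominant if it gives Firm 1 a strictly higher payoff than every other strategy, against every choice by the opponent.
I is not dominant: against I, II gives 12 > 6.
II is not dominant: against III, I gives 9 > 7.
No single strategy is best against every opponent action.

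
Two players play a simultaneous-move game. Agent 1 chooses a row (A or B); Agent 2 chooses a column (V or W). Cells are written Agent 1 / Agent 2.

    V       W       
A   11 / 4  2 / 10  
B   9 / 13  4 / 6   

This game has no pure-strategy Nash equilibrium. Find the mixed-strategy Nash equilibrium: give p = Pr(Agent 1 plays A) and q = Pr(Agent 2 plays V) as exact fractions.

In a mixed NE each player is indifferent between their pure strategies, so the opponent's mix sets the indifference.
Agent 2 indifferent between V and W: p·4 + (1−p)·13 = p·10 + (1−p)·6 ⟹ 13 + (-9)p = 6 + 4p ⟹ p = 7/13.
Agent 1 indifferent between A and B: q·11 + (1−q)·2 = q·9 + (1−q)·4 ⟹ 2 + 9q = 4 + 5q ⟹ q = 1/2.

p = 7/13, q = 1/2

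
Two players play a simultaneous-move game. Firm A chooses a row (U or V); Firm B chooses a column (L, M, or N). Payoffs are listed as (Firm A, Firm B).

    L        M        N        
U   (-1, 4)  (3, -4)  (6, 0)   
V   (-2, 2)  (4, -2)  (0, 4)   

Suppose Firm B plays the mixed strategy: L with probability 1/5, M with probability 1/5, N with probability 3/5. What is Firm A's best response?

Compute Firm A's expected payoff from each pure strategy against the given mix.
U: (1/5)·(-1) + (1/5)·3 + (3/5)·6 = 4
V: (1/5)·(-2) + (1/5)·4 + (3/5)·0 = 2/5
Highest expected payoff is 4, from U.

U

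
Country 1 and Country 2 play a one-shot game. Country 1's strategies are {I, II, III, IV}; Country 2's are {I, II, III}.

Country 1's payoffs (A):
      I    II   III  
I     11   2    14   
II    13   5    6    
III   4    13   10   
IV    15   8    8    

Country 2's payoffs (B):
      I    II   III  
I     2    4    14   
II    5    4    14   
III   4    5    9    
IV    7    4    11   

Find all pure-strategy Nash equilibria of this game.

(I, III)

Find each player's best response to every opponent strategy; NE are the intersections.
Country 1's best responses — vs I: IV (payoff 15); vs II: III (payoff 13); vs III: I (payoff 14).
Country 2's best responses — vs I: III (payoff 14); vs II: III (payoff 14); vs III: III (payoff 9); vs IV: III (payoff 11).
The only mutual best response is (I, III); neither player gains by switching there.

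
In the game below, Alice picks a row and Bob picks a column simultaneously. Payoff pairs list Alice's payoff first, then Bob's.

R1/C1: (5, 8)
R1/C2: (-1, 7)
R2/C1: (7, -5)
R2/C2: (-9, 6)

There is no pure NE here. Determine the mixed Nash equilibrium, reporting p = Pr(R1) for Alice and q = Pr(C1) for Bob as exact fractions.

p = 11/12, q = 4/5

Each player's mixing probability is pinned down by making the *other* player indifferent.
Bob indifferent between C1 and C2: p·8 + (1−p)·(-5) = p·7 + (1−p)·6 ⟹ (-5) + 13p = 6 + 1p ⟹ p = 11/12.
Alice indifferent between R1 and R2: q·5 + (1−q)·(-1) = q·7 + (1−q)·(-9) ⟹ (-1) + 6q = (-9) + 16q ⟹ q = 4/5.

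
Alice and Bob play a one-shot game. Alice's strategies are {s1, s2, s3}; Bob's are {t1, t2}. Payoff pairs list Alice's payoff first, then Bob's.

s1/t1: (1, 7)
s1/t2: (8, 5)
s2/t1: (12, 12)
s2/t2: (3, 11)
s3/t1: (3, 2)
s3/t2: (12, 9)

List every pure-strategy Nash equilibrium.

(s2, t1) and (s3, t2)

Check mutual best responses: a cell is a NE iff neither player can gain by unilaterally deviating.
Alice's best responses — vs t1: s2 (payoff 12); vs t2: s3 (payoff 12).
Bob's best responses — vs s1: t1 (payoff 7); vs s2: t1 (payoff 12); vs s3: t2 (payoff 9).
Mutual best responses occur at (s2, t1) and (s3, t2); at each, neither player gains by switching.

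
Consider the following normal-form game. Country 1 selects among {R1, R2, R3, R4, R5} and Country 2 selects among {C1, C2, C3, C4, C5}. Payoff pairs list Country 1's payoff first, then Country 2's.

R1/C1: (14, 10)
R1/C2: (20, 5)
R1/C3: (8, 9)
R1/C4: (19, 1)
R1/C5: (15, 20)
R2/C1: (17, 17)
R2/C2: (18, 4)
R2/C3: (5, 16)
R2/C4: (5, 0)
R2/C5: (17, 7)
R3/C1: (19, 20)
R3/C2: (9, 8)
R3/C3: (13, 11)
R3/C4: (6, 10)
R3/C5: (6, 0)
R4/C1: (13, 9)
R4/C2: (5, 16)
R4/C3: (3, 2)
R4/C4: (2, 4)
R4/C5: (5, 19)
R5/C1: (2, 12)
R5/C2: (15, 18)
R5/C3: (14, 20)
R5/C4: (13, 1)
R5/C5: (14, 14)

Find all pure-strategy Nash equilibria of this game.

Find each player's best response to every opponent strategy; NE are the intersections.
Country 1's best responses — vs C1: R3 (payoff 19); vs C2: R1 (payoff 20); vs C3: R5 (payoff 14); vs C4: R1 (payoff 19); vs C5: R2 (payoff 17).
Country 2's best responses — vs R1: C5 (payoff 20); vs R2: C1 (payoff 17); vs R3: C1 (payoff 20); vs R4: C5 (payoff 19); vs R5: C3 (payoff 20).
Mutual best responses occur at (R3, C1) and (R5, C3); at each, neither player gains by switching.

(R3, C1) and (R5, C3)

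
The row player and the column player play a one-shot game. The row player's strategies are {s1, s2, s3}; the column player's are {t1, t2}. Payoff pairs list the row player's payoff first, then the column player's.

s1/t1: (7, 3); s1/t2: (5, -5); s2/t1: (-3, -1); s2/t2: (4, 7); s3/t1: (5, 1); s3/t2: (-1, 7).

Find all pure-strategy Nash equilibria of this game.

(s1, t1)

Find each player's best response to every opponent strategy; NE are the intersections.
The row player's best responses — vs t1: s1 (payoff 7); vs t2: s1 (payoff 5).
The column player's best responses — vs s1: t1 (payoff 3); vs s2: t2 (payoff 7); vs s3: t2 (payoff 7).
The only mutual best response is (s1, t1); neither player gains by switching there.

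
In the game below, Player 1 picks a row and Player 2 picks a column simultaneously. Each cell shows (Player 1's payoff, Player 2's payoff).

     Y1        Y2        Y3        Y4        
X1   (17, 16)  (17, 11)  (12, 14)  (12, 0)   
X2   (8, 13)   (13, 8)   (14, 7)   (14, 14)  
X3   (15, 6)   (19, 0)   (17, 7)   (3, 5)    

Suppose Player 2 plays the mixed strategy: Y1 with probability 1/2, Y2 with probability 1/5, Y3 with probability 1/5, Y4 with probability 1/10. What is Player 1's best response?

Player 1's best reply maximizes expected payoff against the mix.
X1: (1/2)·17 + (1/5)·17 + (1/5)·12 + (1/10)·12 = 31/2
X2: (1/2)·8 + (1/5)·13 + (1/5)·14 + (1/10)·14 = 54/5
X3: (1/2)·15 + (1/5)·19 + (1/5)·17 + (1/10)·3 = 15
Highest expected payoff is 31/2, from X1.

X1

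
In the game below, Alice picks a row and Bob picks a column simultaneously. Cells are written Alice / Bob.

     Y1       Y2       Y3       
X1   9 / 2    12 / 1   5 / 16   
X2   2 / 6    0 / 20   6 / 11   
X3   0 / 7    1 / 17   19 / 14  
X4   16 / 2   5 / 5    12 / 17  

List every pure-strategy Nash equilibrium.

A profile is a Nash equilibrium when each player is best-responding to the other.
Alice's best responses — vs Y1: X4 (payoff 16); vs Y2: X1 (payoff 12); vs Y3: X3 (payoff 19).
Bob's best responses — vs X1: Y3 (payoff 16); vs X2: Y2 (payoff 20); vs X3: Y2 (payoff 17); vs X4: Y3 (payoff 17).
No cell has both players best-responding. For instance, Alice's best reply to Y2 is X1, but against X1 Bob prefers Y3 over Y2.

There is no pure-strategy Nash equilibrium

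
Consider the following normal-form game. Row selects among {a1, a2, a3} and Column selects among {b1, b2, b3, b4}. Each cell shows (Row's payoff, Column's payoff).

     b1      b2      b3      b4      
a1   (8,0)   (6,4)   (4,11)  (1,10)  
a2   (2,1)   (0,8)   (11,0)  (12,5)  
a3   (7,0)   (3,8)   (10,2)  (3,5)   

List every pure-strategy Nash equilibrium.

Find each player's best response to every opponent strategy; NE are the intersections.
Row's best responses — vs b1: a1 (payoff 8); vs b2: a1 (payoff 6); vs b3: a2 (payoff 11); vs b4: a2 (payoff 12).
Column's best responses — vs a1: b3 (payoff 11); vs a2: b2 (payoff 8); vs a3: b2 (payoff 8).
No cell has both players best-responding. For instance, Row's best reply to b4 is a2, but against a2 Column prefers b2 over b4.

No pure-strategy Nash equilibrium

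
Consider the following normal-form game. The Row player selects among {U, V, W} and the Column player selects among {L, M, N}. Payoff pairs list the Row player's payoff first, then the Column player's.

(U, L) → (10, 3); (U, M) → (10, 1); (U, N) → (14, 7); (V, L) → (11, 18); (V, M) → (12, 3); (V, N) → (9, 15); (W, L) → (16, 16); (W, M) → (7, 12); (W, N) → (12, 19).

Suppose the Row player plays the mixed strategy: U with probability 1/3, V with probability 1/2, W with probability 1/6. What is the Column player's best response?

Compute the Column player's expected payoff from each pure strategy against the given mix.
L: (1/3)·3 + (1/2)·18 + (1/6)·16 = 38/3
M: (1/3)·1 + (1/2)·3 + (1/6)·12 = 23/6
N: (1/3)·7 + (1/2)·15 + (1/6)·19 = 13
Highest expected payoff is 13, from N.

N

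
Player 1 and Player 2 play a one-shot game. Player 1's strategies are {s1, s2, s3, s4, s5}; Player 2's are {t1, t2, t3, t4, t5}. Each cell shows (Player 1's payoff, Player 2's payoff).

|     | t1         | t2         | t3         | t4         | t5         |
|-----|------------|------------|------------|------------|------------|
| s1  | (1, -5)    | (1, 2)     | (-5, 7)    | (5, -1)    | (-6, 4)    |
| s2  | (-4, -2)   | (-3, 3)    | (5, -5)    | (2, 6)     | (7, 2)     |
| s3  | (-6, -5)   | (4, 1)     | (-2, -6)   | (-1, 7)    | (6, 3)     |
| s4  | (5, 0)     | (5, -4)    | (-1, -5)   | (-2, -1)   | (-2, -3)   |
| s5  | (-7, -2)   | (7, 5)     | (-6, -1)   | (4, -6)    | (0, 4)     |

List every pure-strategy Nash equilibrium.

Check mutual best responses: a cell is a NE iff neither player can gain by unilaterally deviating.
Player 1's best responses — vs t1: s4 (payoff 5); vs t2: s5 (payoff 7); vs t3: s2 (payoff 5); vs t4: s1 (payoff 5); vs t5: s2 (payoff 7).
Player 2's best responses — vs s1: t3 (payoff 7); vs s2: t4 (payoff 6); vs s3: t4 (payoff 7); vs s4: t1 (payoff 0); vs s5: t2 (payoff 5).
Mutual best responses occur at (s4, t1) and (s5, t2); at each, neither player gains by switching.

(s4, t1) and (s5, t2)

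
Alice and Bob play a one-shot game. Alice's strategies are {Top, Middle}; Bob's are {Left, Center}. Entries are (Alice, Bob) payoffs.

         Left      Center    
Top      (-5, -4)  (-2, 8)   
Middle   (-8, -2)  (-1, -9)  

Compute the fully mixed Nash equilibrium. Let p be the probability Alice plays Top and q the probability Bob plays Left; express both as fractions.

p = 7/19, q = 1/4

In a mixed NE each player is indifferent between their pure strategies, so the opponent's mix sets the indifference.
Bob indifferent between Left and Center: p·(-4) + (1−p)·(-2) = p·8 + (1−p)·(-9) ⟹ (-2) + (-2)p = (-9) + 17p ⟹ p = 7/19.
Alice indifferent between Top and Middle: q·(-5) + (1−q)·(-2) = q·(-8) + (1−q)·(-1) ⟹ (-2) + (-3)q = (-1) + (-7)q ⟹ q = 1/4.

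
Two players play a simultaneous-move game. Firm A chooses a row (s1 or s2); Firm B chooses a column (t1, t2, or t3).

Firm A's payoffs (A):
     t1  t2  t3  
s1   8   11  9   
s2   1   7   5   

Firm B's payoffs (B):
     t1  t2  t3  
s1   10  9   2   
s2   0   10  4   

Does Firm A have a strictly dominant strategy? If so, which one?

s1

A strategy is strictly dominant if it gives Firm A a strictly higher payoff than every other strategy, against every choice by the opponent.
s1 strictly dominates: vs t1: 8 > 1; vs t2: 11 > 7; vs t3: 9 > 5.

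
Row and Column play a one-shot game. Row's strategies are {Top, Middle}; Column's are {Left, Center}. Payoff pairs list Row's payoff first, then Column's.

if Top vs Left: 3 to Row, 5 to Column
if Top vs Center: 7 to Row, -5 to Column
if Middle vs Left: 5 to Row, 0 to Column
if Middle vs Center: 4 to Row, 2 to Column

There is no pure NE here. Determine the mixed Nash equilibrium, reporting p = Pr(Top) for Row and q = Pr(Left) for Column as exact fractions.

Each player's mixing probability is pinned down by making the *other* player indifferent.
Column indifferent between Left and Center: p·5 + (1−p)·0 = p·(-5) + (1−p)·2 ⟹ 0 + 5p = 2 + (-7)p ⟹ p = 1/6.
Row indifferent between Top and Middle: q·3 + (1−q)·7 = q·5 + (1−q)·4 ⟹ 7 + (-4)q = 4 + 1q ⟹ q = 3/5.

p = 1/6, q = 3/5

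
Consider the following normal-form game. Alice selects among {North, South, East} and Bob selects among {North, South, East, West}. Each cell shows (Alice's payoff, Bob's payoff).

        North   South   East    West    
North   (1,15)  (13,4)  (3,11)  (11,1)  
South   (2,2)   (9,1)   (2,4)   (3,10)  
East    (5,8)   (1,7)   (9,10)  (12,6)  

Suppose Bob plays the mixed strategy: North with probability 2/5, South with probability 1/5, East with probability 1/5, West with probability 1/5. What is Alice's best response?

East

Alice's best reply maximizes expected payoff against the mix.
North: (2/5)·1 + (1/5)·13 + (1/5)·3 + (1/5)·11 = 29/5
South: (2/5)·2 + (1/5)·9 + (1/5)·2 + (1/5)·3 = 18/5
East: (2/5)·5 + (1/5)·1 + (1/5)·9 + (1/5)·12 = 32/5
Highest expected payoff is 32/5, from East.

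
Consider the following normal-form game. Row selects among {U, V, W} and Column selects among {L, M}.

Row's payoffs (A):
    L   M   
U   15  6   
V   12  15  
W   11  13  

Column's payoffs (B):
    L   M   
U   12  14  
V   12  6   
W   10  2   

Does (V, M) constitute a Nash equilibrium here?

Holding Column at M: Row gets 15 from V, versus 6 from U, 13 from W. No profitable deviation for Row.
Holding Row at V: Column gets 6 from M but could get 12 by switching to L. Column has a profitable deviation.

No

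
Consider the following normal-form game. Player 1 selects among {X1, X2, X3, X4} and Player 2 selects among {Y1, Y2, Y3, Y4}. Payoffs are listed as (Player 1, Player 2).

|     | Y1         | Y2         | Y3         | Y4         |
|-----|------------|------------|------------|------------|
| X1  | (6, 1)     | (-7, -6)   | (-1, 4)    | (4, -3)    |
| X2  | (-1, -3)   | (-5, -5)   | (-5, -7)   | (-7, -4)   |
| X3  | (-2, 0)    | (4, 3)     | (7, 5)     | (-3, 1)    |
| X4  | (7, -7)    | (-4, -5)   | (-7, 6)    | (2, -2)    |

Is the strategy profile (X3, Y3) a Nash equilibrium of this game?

Holding Player 2 at Y3: Player 1 gets 7 from X3, versus -1 from X1, -5 from X2, -7 from X4. No profitable deviation for Player 1.
Holding Player 1 at X3: Player 2 gets 5 from Y3, versus 0 from Y1, 3 from Y2, 1 from Y4. No profitable deviation for Player 2 either.

Yes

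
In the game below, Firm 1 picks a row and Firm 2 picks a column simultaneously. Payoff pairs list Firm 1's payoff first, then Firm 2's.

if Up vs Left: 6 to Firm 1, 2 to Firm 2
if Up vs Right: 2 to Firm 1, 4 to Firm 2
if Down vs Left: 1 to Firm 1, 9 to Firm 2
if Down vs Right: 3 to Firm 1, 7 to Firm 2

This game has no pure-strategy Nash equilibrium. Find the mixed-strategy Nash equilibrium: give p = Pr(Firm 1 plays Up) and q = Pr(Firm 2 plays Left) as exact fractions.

p = 1/2, q = 1/6

In a mixed NE each player is indifferent between their pure strategies, so the opponent's mix sets the indifference.
Firm 2 indifferent between Left and Right: p·2 + (1−p)·9 = p·4 + (1−p)·7 ⟹ 9 + (-7)p = 7 + (-3)p ⟹ p = 1/2.
Firm 1 indifferent between Up and Down: q·6 + (1−q)·2 = q·1 + (1−q)·3 ⟹ 2 + 4q = 3 + (-2)q ⟹ q = 1/6.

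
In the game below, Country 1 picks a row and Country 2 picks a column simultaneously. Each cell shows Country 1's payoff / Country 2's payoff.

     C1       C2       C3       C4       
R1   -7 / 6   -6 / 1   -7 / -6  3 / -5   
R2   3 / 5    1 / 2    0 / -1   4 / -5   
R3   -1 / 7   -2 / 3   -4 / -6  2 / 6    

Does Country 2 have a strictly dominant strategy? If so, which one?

A strategy is strictly dominant if it gives Country 2 a strictly higher payoff than every other strategy, against every choice by the opponent.
C1 strictly dominates: vs R1: 6 > each of {1, -6, -5}; vs R2: 5 > each of {2, -1, -5}; vs R3: 7 > each of {3, -6, 6}.

C1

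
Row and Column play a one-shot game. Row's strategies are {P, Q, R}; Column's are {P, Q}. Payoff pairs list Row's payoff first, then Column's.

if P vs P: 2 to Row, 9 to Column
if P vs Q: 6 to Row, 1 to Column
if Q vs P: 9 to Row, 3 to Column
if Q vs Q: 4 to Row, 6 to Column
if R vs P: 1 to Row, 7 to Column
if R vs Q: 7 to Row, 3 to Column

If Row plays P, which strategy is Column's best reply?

P

With Row fixed at P, Column's payoffs are: P → 9, Q → 1.
The maximum is 9, achieved by P.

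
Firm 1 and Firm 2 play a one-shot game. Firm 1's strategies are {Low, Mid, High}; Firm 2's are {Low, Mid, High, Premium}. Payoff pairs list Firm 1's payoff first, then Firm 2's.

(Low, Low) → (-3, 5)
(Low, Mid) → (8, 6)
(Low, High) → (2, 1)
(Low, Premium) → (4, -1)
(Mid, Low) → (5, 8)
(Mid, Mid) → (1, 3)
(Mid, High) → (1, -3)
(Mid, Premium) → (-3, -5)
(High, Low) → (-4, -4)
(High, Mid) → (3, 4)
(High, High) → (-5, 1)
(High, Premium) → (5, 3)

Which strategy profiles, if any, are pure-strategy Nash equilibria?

Find each player's best response to every opponent strategy; NE are the intersections.
Firm 1's best responses — vs Low: Mid (payoff 5); vs Mid: Low (payoff 8); vs High: Low (payoff 2); vs Premium: High (payoff 5).
Firm 2's best responses — vs Low: Mid (payoff 6); vs Mid: Low (payoff 8); vs High: Mid (payoff 4).
Mutual best responses occur at (Low, Mid) and (Mid, Low); at each, neither player gains by switching.

(Low, Mid) and (Mid, Low)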